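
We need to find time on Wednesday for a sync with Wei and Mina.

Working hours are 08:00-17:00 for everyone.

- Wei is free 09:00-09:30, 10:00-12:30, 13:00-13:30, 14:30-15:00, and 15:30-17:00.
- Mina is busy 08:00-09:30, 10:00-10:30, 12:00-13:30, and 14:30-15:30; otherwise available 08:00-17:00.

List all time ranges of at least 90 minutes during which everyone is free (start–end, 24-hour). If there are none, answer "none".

10:30–12:00, 15:30–17:00

Mina free within 08:00–17:00: 09:30–10:00, 10:30–12:00, 13:30–14:30, 15:30–17:00.
Wei ∩ Mina: 10:30–12:00, 15:30–17:00.
Windows ≥ 90 min: 10:30–12:00, 15:30–17:00.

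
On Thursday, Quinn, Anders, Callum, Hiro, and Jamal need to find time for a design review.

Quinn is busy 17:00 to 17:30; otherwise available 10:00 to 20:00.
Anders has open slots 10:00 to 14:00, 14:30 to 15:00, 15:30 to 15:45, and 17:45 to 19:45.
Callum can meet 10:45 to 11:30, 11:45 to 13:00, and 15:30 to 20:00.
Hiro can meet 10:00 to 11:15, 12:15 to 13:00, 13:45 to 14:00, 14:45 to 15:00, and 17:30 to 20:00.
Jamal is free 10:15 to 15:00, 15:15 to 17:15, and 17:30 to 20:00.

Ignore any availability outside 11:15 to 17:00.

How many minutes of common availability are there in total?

45 minutes

Quinn free within 10:00–20:00: 10:00–17:00, 17:30–20:00.
Quinn ∩ Anders: 10:00–14:00, 14:30–15:00, 15:30–15:45, 17:45–19:45.
Quinn ∩ Anders ∩ Callum: 10:45–11:30, 11:45–13:00, 15:30–15:45, 17:45–19:45.
Quinn ∩ Anders ∩ Callum ∩ Hiro: 10:45–11:15, 12:15–13:00, 17:45–19:45.
Quinn ∩ Anders ∩ Callum ∩ Hiro ∩ Jamal: 10:45–11:15, 12:15–13:00, 17:45–19:45.
Restricted to 11:15–17:00: 12:15–13:00.
Total common minutes: 45.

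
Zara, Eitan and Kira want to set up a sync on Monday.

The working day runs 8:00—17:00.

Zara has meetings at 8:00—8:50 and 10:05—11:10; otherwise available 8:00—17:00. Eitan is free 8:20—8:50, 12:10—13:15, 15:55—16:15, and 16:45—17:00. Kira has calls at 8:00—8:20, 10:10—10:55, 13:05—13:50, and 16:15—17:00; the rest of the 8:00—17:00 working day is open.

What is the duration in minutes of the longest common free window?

Zara free within 08:00–17:00: 08:50–10:05, 11:10–17:00.
Kira free within 08:00–17:00: 08:20–10:10, 10:55–13:05, 13:50–16:15.
Zara ∩ Eitan: 12:10–13:15, 15:55–16:15, 16:45–17:00.
Zara ∩ Eitan ∩ Kira: 12:10–13:05, 15:55–16:15.
Common window lengths: 55, 20 min; longest is 55.

55 minutes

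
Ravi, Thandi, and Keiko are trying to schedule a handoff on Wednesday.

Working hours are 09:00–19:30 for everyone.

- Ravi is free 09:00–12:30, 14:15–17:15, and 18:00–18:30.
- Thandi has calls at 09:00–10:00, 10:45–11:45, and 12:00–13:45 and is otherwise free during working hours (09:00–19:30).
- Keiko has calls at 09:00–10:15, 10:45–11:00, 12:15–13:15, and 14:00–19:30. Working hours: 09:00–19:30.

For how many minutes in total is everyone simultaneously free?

45 minutes

Thandi free within 09:00–19:30: 10:00–10:45, 11:45–12:00, 13:45–19:30.
Keiko free within 09:00–19:30: 10:15–10:45, 11:00–12:15, 13:15–14:00.
Ravi ∩ Thandi: 10:00–10:45, 11:45–12:00, 14:15–17:15, 18:00–18:30.
Ravi ∩ Thandi ∩ Keiko: 10:15–10:45, 11:45–12:00.
Total common minutes: 30 + 15 = 45.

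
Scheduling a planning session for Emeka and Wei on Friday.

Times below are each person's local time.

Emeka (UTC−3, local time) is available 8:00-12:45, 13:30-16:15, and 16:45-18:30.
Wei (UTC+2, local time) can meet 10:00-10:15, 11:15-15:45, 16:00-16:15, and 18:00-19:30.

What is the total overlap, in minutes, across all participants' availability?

Emeka → UTC: 11:00–15:45, 16:30–19:15, 19:45–21:30.
Wei → UTC: 08:00–08:15, 09:15–13:45, 14:00–14:15, 16:00–17:30.
Emeka ∩ Wei: 11:00–13:45, 14:00–14:15, 16:30–17:30.
Total common minutes: 165 + 15 + 60 = 240.

240 minutes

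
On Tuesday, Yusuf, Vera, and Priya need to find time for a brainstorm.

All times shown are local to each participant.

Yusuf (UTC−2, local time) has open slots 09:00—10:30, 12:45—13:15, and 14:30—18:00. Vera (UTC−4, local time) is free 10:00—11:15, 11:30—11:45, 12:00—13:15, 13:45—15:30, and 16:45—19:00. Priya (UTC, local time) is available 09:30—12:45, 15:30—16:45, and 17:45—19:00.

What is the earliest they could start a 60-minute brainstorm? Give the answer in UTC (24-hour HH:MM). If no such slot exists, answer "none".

17:45

Yusuf → UTC: 11:00–12:30, 14:45–15:15, 16:30–20:00.
Vera → UTC: 14:00–15:15, 15:30–15:45, 16:00–17:15, 17:45–19:30, 20:45–23:00.
Priya → UTC: 09:30–12:45, 15:30–16:45, 17:45–19:00.
Yusuf ∩ Vera: 14:45–15:15, 16:30–17:15, 17:45–19:30.
Yusuf ∩ Vera ∩ Priya: 16:30–16:45, 17:45–19:00.
Windows ≥ 60 min: 17:45–19:00.
Earliest such window starts at 17:45.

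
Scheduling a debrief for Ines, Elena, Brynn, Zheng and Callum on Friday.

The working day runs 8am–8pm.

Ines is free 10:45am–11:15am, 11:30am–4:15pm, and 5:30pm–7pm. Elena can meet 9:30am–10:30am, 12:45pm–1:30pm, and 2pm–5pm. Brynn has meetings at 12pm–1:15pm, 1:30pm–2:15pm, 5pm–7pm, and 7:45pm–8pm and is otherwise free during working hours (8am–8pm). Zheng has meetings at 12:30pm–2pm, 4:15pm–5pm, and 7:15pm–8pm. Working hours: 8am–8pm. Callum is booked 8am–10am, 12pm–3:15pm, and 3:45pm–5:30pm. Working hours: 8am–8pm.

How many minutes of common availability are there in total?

30 minutes

Brynn free within 08:00–20:00: 08:00–12:00, 13:15–13:30, 14:15–17:00, 19:00–19:45.
Zheng free within 08:00–20:00: 08:00–12:30, 14:00–16:15, 17:00–19:15.
Callum free within 08:00–20:00: 10:00–12:00, 15:15–15:45, 17:30–20:00.
Ines ∩ Elena: 12:45–13:30, 14:00–16:15.
Ines ∩ Elena ∩ Brynn: 13:15–13:30, 14:15–16:15.
Ines ∩ Elena ∩ Brynn ∩ Zheng: 14:15–16:15.
Ines ∩ Elena ∩ Brynn ∩ Zheng ∩ Callum: 15:15–15:45.
Total common minutes: 30.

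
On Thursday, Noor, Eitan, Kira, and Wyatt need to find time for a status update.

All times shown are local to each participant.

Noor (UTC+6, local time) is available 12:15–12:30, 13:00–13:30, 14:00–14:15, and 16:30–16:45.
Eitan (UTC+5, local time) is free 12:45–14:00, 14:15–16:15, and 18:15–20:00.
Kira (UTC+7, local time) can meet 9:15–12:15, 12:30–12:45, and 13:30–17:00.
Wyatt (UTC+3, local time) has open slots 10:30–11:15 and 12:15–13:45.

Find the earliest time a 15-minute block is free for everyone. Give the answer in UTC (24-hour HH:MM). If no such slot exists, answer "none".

08:00

Noor → UTC: 06:15–06:30, 07:00–07:30, 08:00–08:15, 10:30–10:45.
Eitan → UTC: 07:45–09:00, 09:15–11:15, 13:15–15:00.
Kira → UTC: 02:15–05:15, 05:30–05:45, 06:30–10:00.
Wyatt → UTC: 07:30–08:15, 09:15–10:45.
Noor ∩ Eitan: 08:00–08:15, 10:30–10:45.
Noor ∩ Eitan ∩ Kira: 08:00–08:15.
Noor ∩ Eitan ∩ Kira ∩ Wyatt: 08:00–08:15.
Windows ≥ 15 min: 08:00–08:15.
Earliest such window starts at 08:00.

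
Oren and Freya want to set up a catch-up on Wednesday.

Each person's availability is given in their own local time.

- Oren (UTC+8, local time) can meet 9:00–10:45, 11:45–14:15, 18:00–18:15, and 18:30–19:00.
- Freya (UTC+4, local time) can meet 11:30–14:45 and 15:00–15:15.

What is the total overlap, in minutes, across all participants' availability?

30 minutes

Oren → UTC: 01:00–02:45, 03:45–06:15, 10:00–10:15, 10:30–11:00.
Freya → UTC: 07:30–10:45, 11:00–11:15.
Oren ∩ Freya: 10:00–10:15, 10:30–10:45.
Total common minutes: 15 + 15 = 30.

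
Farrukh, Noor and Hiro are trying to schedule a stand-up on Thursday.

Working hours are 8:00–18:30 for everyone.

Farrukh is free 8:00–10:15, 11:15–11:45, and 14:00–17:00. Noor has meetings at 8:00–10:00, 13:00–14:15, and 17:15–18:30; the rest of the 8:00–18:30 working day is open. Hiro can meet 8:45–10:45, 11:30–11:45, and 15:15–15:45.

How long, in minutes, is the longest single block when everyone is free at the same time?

30 minutes

Noor free within 08:00–18:30: 10:00–13:00, 14:15–17:15.
Farrukh ∩ Noor: 10:00–10:15, 11:15–11:45, 14:15–17:00.
Farrukh ∩ Noor ∩ Hiro: 10:00–10:15, 11:30–11:45, 15:15–15:45.
Common window lengths: 15, 15, 30 min; longest is 30.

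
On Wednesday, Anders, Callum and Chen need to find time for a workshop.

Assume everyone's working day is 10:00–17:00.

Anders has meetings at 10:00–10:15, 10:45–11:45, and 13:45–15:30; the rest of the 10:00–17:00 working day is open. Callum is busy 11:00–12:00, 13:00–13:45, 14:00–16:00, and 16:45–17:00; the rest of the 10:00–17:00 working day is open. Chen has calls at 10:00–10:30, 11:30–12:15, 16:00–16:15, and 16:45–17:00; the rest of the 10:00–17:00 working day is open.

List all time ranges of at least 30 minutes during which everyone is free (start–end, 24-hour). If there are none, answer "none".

12:15–13:00, 16:15–16:45

Anders free within 10:00–17:00: 10:15–10:45, 11:45–13:45, 15:30–17:00.
Callum free within 10:00–17:00: 10:00–11:00, 12:00–13:00, 13:45–14:00, 16:00–16:45.
Chen free within 10:00–17:00: 10:30–11:30, 12:15–16:00, 16:15–16:45.
Anders ∩ Callum: 10:15–10:45, 12:00–13:00, 16:00–16:45.
Anders ∩ Callum ∩ Chen: 10:30–10:45, 12:15–13:00, 16:15–16:45.
Windows ≥ 30 min: 12:15–13:00, 16:15–16:45.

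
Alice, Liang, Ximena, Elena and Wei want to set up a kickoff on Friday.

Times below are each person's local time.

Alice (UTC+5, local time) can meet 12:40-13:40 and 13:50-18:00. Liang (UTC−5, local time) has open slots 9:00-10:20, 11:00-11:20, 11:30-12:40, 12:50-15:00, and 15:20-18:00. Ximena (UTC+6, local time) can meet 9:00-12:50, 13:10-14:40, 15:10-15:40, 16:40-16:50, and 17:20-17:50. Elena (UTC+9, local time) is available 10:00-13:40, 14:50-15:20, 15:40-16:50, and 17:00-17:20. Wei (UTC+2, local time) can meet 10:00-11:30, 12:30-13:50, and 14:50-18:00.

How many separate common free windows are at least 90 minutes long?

0

Alice → UTC: 07:40–08:40, 08:50–13:00.
Liang → UTC: 14:00–15:20, 16:00–16:20, 16:30–17:40, 17:50–20:00, 20:20–23:00.
Ximena → UTC: 03:00–06:50, 07:10–08:40, 09:10–09:40, 10:40–10:50, 11:20–11:50.
Elena → UTC: 01:00–04:40, 05:50–06:20, 06:40–07:50, 08:00–08:20.
Wei → UTC: 08:00–09:30, 10:30–11:50, 12:50–16:00.
Alice ∩ Liang: (none).
Alice ∩ Liang ∩ Ximena: (none).
Alice ∩ Liang ∩ Ximena ∩ Elena: (none).
Alice ∩ Liang ∩ Ximena ∩ Elena ∩ Wei: (none).
Windows ≥ 90 min: (none).
That's 0 windows.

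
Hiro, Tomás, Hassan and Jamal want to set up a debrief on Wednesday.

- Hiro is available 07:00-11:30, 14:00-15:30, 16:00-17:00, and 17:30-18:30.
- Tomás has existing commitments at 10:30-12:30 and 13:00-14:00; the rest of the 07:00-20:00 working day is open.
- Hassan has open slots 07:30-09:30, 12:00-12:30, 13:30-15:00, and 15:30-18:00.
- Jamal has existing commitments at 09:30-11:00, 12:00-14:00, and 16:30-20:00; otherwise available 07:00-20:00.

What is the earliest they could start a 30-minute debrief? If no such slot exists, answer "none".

07:30

Tomás free within 07:00–20:00: 07:00–10:30, 12:30–13:00, 14:00–20:00.
Jamal free within 07:00–20:00: 07:00–09:30, 11:00–12:00, 14:00–16:30.
Hiro ∩ Tomás: 07:00–10:30, 14:00–15:30, 16:00–17:00, 17:30–18:30.
Hiro ∩ Tomás ∩ Hassan: 07:30–09:30, 14:00–15:00, 16:00–17:00, 17:30–18:00.
Hiro ∩ Tomás ∩ Hassan ∩ Jamal: 07:30–09:30, 14:00–15:00, 16:00–16:30.
Windows ≥ 30 min: 07:30–09:30, 14:00–15:00, 16:00–16:30.
Earliest such window starts at 07:30.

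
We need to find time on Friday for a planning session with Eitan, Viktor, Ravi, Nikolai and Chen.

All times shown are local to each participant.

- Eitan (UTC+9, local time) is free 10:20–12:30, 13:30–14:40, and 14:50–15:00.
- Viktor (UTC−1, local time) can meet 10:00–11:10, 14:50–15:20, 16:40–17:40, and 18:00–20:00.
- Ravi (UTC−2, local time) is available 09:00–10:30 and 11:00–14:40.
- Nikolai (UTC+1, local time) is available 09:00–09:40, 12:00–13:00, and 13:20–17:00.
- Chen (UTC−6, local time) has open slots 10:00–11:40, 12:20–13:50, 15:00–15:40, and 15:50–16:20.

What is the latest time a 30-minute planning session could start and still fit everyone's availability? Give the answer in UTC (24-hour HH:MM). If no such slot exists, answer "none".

Eitan → UTC: 01:20–03:30, 04:30–05:40, 05:50–06:00.
Viktor → UTC: 11:00–12:10, 15:50–16:20, 17:40–18:40, 19:00–21:00.
Ravi → UTC: 11:00–12:30, 13:00–16:40.
Nikolai → UTC: 08:00–08:40, 11:00–12:00, 12:20–16:00.
Chen → UTC: 16:00–17:40, 18:20–19:50, 21:00–21:40, 21:50–22:20.
Eitan ∩ Viktor: (none).
Eitan ∩ Viktor ∩ Ravi: (none).
Eitan ∩ Viktor ∩ Ravi ∩ Nikolai: (none).
Eitan ∩ Viktor ∩ Ravi ∩ Nikolai ∩ Chen: (none).
Windows ≥ 30 min: (none).

none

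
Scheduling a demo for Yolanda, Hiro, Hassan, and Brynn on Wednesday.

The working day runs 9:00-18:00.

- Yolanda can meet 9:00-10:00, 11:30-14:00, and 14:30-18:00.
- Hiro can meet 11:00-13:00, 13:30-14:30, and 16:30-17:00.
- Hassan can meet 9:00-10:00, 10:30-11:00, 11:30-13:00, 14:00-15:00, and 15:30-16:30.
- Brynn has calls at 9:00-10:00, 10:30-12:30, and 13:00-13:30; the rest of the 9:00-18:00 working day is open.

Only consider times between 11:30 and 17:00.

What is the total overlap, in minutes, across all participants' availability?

30 minutes

Brynn free within 09:00–18:00: 10:00–10:30, 12:30–13:00, 13:30–18:00.
Yolanda ∩ Hiro: 11:30–13:00, 13:30–14:00, 16:30–17:00.
Yolanda ∩ Hiro ∩ Hassan: 11:30–13:00.
Yolanda ∩ Hiro ∩ Hassan ∩ Brynn: 12:30–13:00.
Restricted to 11:30–17:00: 12:30–13:00.
Total common minutes: 30.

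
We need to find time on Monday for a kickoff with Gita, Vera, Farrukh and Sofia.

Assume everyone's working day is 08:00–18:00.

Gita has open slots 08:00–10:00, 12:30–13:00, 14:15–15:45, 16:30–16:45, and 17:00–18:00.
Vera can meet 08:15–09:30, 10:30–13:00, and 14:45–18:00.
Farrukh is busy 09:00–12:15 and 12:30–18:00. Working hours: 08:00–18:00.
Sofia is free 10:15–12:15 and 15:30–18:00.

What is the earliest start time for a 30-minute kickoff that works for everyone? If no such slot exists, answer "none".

Farrukh free within 08:00–18:00: 08:00–09:00, 12:15–12:30.
Gita ∩ Vera: 08:15–09:30, 12:30–13:00, 14:45–15:45, 16:30–16:45, 17:00–18:00.
Gita ∩ Vera ∩ Farrukh: 08:15–09:00.
Gita ∩ Vera ∩ Farrukh ∩ Sofia: (none).
Windows ≥ 30 min: (none).

none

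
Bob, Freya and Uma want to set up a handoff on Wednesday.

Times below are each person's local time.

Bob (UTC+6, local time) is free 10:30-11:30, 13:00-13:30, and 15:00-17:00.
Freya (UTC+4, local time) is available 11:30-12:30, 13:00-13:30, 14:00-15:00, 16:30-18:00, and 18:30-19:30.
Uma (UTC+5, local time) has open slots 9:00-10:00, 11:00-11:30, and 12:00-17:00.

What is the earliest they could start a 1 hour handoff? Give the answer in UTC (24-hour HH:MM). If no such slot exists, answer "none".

Bob → UTC: 04:30–05:30, 07:00–07:30, 09:00–11:00.
Freya → UTC: 07:30–08:30, 09:00–09:30, 10:00–11:00, 12:30–14:00, 14:30–15:30.
Uma → UTC: 04:00–05:00, 06:00–06:30, 07:00–12:00.
Bob ∩ Freya: 09:00–09:30, 10:00–11:00.
Bob ∩ Freya ∩ Uma: 09:00–09:30, 10:00–11:00.
Windows ≥ 60 min: 10:00–11:00.
Earliest such window starts at 10:00.

10:00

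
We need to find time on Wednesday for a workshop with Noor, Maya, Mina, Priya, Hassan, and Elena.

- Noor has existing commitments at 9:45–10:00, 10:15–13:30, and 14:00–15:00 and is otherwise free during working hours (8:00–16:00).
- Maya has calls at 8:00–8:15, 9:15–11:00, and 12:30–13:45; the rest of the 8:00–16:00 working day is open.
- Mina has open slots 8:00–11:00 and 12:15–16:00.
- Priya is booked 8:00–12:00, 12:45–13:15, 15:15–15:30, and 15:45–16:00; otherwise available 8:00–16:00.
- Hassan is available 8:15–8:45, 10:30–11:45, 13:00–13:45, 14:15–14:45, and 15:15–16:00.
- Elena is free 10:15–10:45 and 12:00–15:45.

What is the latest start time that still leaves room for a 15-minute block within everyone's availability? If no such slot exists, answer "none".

Noor free within 08:00–16:00: 08:00–09:45, 10:00–10:15, 13:30–14:00, 15:00–16:00.
Maya free within 08:00–16:00: 08:15–09:15, 11:00–12:30, 13:45–16:00.
Priya free within 08:00–16:00: 12:00–12:45, 13:15–15:15, 15:30–15:45.
Noor ∩ Maya: 08:15–09:15, 13:45–14:00, 15:00–16:00.
Noor ∩ Maya ∩ Mina: 08:15–09:15, 13:45–14:00, 15:00–16:00.
Noor ∩ Maya ∩ Mina ∩ Priya: 13:45–14:00, 15:00–15:15, 15:30–15:45.
Noor ∩ Maya ∩ Mina ∩ Priya ∩ Hassan: 15:30–15:45.
Noor ∩ Maya ∩ Mina ∩ Priya ∩ Hassan ∩ Elena: 15:30–15:45.
Windows ≥ 15 min: 15:30–15:45.
Latest start in the last window 15:30–15:45 is 15:45 − 15 min = 15:30.

15:30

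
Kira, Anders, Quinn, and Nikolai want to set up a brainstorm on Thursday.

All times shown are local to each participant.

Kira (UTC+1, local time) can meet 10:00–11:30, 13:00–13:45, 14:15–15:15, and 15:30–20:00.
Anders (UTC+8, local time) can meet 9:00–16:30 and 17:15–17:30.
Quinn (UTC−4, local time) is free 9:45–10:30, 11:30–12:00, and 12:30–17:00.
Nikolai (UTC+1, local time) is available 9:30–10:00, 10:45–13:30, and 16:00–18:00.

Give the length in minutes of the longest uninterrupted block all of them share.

Kira → UTC: 09:00–10:30, 12:00–12:45, 13:15–14:15, 14:30–19:00.
Anders → UTC: 01:00–08:30, 09:15–09:30.
Quinn → UTC: 13:45–14:30, 15:30–16:00, 16:30–21:00.
Nikolai → UTC: 08:30–09:00, 09:45–12:30, 15:00–17:00.
Kira ∩ Anders: 09:15–09:30.
Kira ∩ Anders ∩ Quinn: (none).
Kira ∩ Anders ∩ Quinn ∩ Nikolai: (none).
No common window.

0 minutes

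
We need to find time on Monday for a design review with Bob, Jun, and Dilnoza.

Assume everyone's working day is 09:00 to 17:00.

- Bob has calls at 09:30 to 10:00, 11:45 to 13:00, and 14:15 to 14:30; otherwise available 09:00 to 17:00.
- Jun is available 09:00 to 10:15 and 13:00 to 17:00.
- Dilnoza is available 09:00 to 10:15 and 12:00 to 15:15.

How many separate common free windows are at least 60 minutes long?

Bob free within 09:00–17:00: 09:00–09:30, 10:00–11:45, 13:00–14:15, 14:30–17:00.
Bob ∩ Jun: 09:00–09:30, 10:00–10:15, 13:00–14:15, 14:30–17:00.
Bob ∩ Jun ∩ Dilnoza: 09:00–09:30, 10:00–10:15, 13:00–14:15, 14:30–15:15.
Windows ≥ 60 min: 13:00–14:15.
That's 1 window.

1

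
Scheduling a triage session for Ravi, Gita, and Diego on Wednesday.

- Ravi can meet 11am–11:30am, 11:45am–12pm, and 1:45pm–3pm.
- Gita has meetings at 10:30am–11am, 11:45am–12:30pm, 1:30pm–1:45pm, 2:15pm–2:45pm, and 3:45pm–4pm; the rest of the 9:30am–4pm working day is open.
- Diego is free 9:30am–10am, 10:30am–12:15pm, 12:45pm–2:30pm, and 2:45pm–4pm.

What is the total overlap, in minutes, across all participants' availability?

75 minutes

Gita free within 09:30–16:00: 09:30–10:30, 11:00–11:45, 12:30–13:30, 13:45–14:15, 14:45–15:45.
Ravi ∩ Gita: 11:00–11:30, 13:45–14:15, 14:45–15:00.
Ravi ∩ Gita ∩ Diego: 11:00–11:30, 13:45–14:15, 14:45–15:00.
Total common minutes: 30 + 30 + 15 = 75.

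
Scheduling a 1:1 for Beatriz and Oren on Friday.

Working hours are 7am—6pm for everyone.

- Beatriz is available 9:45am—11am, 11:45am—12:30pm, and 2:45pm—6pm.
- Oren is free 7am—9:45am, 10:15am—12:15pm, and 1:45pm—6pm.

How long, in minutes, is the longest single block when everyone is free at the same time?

195 minutes

Beatriz ∩ Oren: 10:15–11:00, 11:45–12:15, 14:45–18:00.
Common window lengths: 45, 30, 195 min; longest is 195.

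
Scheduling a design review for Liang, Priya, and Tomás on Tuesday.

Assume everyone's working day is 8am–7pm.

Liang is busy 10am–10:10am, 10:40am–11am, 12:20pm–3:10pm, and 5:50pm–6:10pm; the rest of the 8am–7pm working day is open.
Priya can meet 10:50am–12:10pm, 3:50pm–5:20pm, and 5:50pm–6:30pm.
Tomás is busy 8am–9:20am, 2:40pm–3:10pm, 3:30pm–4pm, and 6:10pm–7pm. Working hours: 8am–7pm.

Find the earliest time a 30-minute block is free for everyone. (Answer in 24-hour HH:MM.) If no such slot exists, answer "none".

11:00

Liang free within 08:00–19:00: 08:00–10:00, 10:10–10:40, 11:00–12:20, 15:10–17:50, 18:10–19:00.
Tomás free within 08:00–19:00: 09:20–14:40, 15:10–15:30, 16:00–18:10.
Liang ∩ Priya: 11:00–12:10, 15:50–17:20, 18:10–18:30.
Liang ∩ Priya ∩ Tomás: 11:00–12:10, 16:00–17:20.
Windows ≥ 30 min: 11:00–12:10, 16:00–17:20.
Earliest such window starts at 11:00.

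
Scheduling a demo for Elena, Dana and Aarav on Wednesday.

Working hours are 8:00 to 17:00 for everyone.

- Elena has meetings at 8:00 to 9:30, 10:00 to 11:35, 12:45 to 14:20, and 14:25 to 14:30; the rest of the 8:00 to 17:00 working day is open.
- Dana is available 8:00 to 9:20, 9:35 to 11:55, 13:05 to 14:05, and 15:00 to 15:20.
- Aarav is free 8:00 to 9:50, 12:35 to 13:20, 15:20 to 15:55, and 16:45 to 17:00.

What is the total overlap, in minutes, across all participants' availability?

Elena free within 08:00–17:00: 09:30–10:00, 11:35–12:45, 14:20–14:25, 14:30–17:00.
Elena ∩ Dana: 09:35–10:00, 11:35–11:55, 15:00–15:20.
Elena ∩ Dana ∩ Aarav: 09:35–09:50.
Total common minutes: 15.

15 minutes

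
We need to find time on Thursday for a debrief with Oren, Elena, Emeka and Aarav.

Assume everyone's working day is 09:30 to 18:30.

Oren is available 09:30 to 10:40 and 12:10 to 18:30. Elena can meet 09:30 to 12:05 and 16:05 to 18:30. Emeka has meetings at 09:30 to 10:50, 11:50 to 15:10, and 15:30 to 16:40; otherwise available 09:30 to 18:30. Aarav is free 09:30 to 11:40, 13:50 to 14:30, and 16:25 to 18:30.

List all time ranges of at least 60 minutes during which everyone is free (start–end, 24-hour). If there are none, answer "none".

Emeka free within 09:30–18:30: 10:50–11:50, 15:10–15:30, 16:40–18:30.
Oren ∩ Elena: 09:30–10:40, 16:05–18:30.
Oren ∩ Elena ∩ Emeka: 16:40–18:30.
Oren ∩ Elena ∩ Emeka ∩ Aarav: 16:40–18:30.
Windows ≥ 60 min: 16:40–18:30.

16:40–18:30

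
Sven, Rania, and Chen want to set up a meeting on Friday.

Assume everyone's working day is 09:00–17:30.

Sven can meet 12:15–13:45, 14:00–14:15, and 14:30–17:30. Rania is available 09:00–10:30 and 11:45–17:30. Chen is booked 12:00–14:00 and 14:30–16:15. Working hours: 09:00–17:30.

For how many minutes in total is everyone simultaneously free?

Chen free within 09:00–17:30: 09:00–12:00, 14:00–14:30, 16:15–17:30.
Sven ∩ Rania: 12:15–13:45, 14:00–14:15, 14:30–17:30.
Sven ∩ Rania ∩ Chen: 14:00–14:15, 16:15–17:30.
Total common minutes: 15 + 75 = 90.

90 minutes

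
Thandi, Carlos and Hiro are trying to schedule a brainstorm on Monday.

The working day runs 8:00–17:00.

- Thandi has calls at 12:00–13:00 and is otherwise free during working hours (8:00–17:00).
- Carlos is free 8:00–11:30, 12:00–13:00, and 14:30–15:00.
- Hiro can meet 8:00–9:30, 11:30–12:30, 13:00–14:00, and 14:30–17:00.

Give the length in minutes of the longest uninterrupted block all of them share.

Thandi free within 08:00–17:00: 08:00–12:00, 13:00–17:00.
Thandi ∩ Carlos: 08:00–11:30, 14:30–15:00.
Thandi ∩ Carlos ∩ Hiro: 08:00–09:30, 14:30–15:00.
Common window lengths: 90, 30 min; longest is 90.

90 minutes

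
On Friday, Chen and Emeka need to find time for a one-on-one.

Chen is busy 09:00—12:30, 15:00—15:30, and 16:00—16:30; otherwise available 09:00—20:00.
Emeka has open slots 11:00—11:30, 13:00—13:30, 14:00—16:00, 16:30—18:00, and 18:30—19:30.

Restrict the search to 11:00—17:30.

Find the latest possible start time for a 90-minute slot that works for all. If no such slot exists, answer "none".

Chen free within 09:00–20:00: 12:30–15:00, 15:30–16:00, 16:30–20:00.
Chen ∩ Emeka: 13:00–13:30, 14:00–15:00, 15:30–16:00, 16:30–18:00, 18:30–19:30.
Restricted to 11:00–17:30: 13:00–13:30, 14:00–15:00, 15:30–16:00, 16:30–17:30.
Windows ≥ 90 min: (none).

none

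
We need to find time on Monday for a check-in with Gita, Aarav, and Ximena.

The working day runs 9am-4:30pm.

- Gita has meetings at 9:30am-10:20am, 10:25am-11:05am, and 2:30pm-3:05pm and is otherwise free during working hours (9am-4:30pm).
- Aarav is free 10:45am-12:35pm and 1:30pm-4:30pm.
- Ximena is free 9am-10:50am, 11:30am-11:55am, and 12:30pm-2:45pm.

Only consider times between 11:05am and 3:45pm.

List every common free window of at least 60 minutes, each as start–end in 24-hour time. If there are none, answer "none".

13:30–14:30

Gita free within 09:00–16:30: 09:00–09:30, 10:20–10:25, 11:05–14:30, 15:05–16:30.
Gita ∩ Aarav: 11:05–12:35, 13:30–14:30, 15:05–16:30.
Gita ∩ Aarav ∩ Ximena: 11:30–11:55, 12:30–12:35, 13:30–14:30.
Restricted to 11:05–15:45: 11:30–11:55, 12:30–12:35, 13:30–14:30.
Windows ≥ 60 min: 13:30–14:30.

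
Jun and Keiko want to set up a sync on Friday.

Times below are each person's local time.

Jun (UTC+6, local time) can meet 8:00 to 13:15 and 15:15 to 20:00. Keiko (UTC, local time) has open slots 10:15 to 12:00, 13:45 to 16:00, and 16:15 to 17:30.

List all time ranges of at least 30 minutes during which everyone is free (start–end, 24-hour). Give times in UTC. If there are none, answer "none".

Jun → UTC: 02:00–07:15, 09:15–14:00.
Keiko → UTC: 10:15–12:00, 13:45–16:00, 16:15–17:30.
Jun ∩ Keiko: 10:15–12:00, 13:45–14:00.
Windows ≥ 30 min: 10:15–12:00.

10:15–12:00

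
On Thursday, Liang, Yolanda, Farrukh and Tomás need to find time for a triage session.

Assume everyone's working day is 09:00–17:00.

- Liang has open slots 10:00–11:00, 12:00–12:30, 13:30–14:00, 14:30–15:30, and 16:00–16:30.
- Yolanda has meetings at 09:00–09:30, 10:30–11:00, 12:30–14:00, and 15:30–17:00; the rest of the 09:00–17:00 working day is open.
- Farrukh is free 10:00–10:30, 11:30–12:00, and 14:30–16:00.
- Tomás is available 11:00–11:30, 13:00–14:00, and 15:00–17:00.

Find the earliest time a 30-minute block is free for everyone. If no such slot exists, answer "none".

15:00

Yolanda free within 09:00–17:00: 09:30–10:30, 11:00–12:30, 14:00–15:30.
Liang ∩ Yolanda: 10:00–10:30, 12:00–12:30, 14:30–15:30.
Liang ∩ Yolanda ∩ Farrukh: 10:00–10:30, 14:30–15:30.
Liang ∩ Yolanda ∩ Farrukh ∩ Tomás: 15:00–15:30.
Windows ≥ 30 min: 15:00–15:30.
Earliest such window starts at 15:00.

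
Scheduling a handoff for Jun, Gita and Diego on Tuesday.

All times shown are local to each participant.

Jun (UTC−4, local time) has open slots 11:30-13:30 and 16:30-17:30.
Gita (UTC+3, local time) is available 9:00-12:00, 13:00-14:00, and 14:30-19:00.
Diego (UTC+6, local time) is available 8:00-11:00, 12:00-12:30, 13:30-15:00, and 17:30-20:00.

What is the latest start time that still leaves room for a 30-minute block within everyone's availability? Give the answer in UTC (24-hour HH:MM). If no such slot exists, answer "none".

Jun → UTC: 15:30–17:30, 20:30–21:30.
Gita → UTC: 06:00–09:00, 10:00–11:00, 11:30–16:00.
Diego → UTC: 02:00–05:00, 06:00–06:30, 07:30–09:00, 11:30–14:00.
Jun ∩ Gita: 15:30–16:00.
Jun ∩ Gita ∩ Diego: (none).
Windows ≥ 30 min: (none).

none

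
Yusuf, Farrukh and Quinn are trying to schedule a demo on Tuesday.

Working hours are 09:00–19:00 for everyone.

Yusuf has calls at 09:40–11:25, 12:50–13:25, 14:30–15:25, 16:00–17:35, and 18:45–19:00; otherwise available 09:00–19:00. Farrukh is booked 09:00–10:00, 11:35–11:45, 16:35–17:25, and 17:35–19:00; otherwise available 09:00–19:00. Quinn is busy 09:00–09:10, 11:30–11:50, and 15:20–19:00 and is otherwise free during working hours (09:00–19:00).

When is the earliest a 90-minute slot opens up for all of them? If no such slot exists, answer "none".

Yusuf free within 09:00–19:00: 09:00–09:40, 11:25–12:50, 13:25–14:30, 15:25–16:00, 17:35–18:45.
Farrukh free within 09:00–19:00: 10:00–11:35, 11:45–16:35, 17:25–17:35.
Quinn free within 09:00–19:00: 09:10–11:30, 11:50–15:20.
Yusuf ∩ Farrukh: 11:25–11:35, 11:45–12:50, 13:25–14:30, 15:25–16:00.
Yusuf ∩ Farrukh ∩ Quinn: 11:25–11:30, 11:50–12:50, 13:25–14:30.
Windows ≥ 90 min: (none).

none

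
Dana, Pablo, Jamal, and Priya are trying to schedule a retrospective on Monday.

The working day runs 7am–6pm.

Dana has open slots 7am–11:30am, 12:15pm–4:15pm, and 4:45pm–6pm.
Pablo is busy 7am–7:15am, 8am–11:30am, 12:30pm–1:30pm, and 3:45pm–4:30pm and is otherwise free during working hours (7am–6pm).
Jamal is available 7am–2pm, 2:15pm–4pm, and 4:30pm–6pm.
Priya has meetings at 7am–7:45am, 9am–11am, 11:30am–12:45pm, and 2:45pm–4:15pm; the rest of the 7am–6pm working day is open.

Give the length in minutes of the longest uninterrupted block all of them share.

75 minutes

Pablo free within 07:00–18:00: 07:15–08:00, 11:30–12:30, 13:30–15:45, 16:30–18:00.
Priya free within 07:00–18:00: 07:45–09:00, 11:00–11:30, 12:45–14:45, 16:15–18:00.
Dana ∩ Pablo: 07:15–08:00, 12:15–12:30, 13:30–15:45, 16:45–18:00.
Dana ∩ Pablo ∩ Jamal: 07:15–08:00, 12:15–12:30, 13:30–14:00, 14:15–15:45, 16:45–18:00.
Dana ∩ Pablo ∩ Jamal ∩ Priya: 07:45–08:00, 13:30–14:00, 14:15–14:45, 16:45–18:00.
Common window lengths: 15, 30, 30, 75 min; longest is 75.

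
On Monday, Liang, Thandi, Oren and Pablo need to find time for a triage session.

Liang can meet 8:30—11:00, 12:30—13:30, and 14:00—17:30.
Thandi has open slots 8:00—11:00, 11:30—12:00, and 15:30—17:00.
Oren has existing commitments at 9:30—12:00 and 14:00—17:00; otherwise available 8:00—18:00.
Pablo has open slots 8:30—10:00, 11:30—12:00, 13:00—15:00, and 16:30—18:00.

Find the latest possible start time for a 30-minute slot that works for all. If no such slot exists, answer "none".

Oren free within 08:00–18:00: 08:00–09:30, 12:00–14:00, 17:00–18:00.
Liang ∩ Thandi: 08:30–11:00, 15:30–17:00.
Liang ∩ Thandi ∩ Oren: 08:30–09:30.
Liang ∩ Thandi ∩ Oren ∩ Pablo: 08:30–09:30.
Windows ≥ 30 min: 08:30–09:30.
Latest start in the last window 08:30–09:30 is 09:30 − 30 min = 09:00.

09:00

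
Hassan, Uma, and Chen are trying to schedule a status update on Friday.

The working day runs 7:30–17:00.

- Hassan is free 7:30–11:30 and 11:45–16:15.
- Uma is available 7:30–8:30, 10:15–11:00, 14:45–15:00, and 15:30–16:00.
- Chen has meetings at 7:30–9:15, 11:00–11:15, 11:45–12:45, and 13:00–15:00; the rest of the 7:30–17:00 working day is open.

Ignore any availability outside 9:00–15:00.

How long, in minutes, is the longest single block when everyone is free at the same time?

45 minutes

Chen free within 07:30–17:00: 09:15–11:00, 11:15–11:45, 12:45–13:00, 15:00–17:00.
Hassan ∩ Uma: 07:30–08:30, 10:15–11:00, 14:45–15:00, 15:30–16:00.
Hassan ∩ Uma ∩ Chen: 10:15–11:00, 15:30–16:00.
Restricted to 09:00–15:00: 10:15–11:00.
Single common window of 45 minutes.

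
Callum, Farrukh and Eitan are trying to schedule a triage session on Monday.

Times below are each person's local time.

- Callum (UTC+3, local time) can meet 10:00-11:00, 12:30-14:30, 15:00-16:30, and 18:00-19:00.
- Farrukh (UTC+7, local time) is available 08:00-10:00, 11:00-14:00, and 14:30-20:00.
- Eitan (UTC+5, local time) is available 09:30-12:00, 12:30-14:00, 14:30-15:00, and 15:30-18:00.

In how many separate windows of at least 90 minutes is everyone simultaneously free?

Callum → UTC: 07:00–08:00, 09:30–11:30, 12:00–13:30, 15:00–16:00.
Farrukh → UTC: 01:00–03:00, 04:00–07:00, 07:30–13:00.
Eitan → UTC: 04:30–07:00, 07:30–09:00, 09:30–10:00, 10:30–13:00.
Callum ∩ Farrukh: 07:30–08:00, 09:30–11:30, 12:00–13:00.
Callum ∩ Farrukh ∩ Eitan: 07:30–08:00, 09:30–10:00, 10:30–11:30, 12:00–13:00.
Windows ≥ 90 min: (none).
That's 0 windows.

0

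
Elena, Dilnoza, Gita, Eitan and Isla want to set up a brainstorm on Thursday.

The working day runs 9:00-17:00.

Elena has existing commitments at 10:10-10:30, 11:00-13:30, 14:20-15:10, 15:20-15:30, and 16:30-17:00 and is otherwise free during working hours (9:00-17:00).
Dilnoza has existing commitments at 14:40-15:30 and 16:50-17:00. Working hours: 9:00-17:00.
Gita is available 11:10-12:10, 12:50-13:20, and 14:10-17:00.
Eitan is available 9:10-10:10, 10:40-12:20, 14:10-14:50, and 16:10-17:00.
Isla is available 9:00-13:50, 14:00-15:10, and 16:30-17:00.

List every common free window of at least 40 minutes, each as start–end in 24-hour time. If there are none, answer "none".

Elena free within 09:00–17:00: 09:00–10:10, 10:30–11:00, 13:30–14:20, 15:10–15:20, 15:30–16:30.
Dilnoza free within 09:00–17:00: 09:00–14:40, 15:30–16:50.
Elena ∩ Dilnoza: 09:00–10:10, 10:30–11:00, 13:30–14:20, 15:30–16:30.
Elena ∩ Dilnoza ∩ Gita: 14:10–14:20, 15:30–16:30.
Elena ∩ Dilnoza ∩ Gita ∩ Eitan: 14:10–14:20, 16:10–16:30.
Elena ∩ Dilnoza ∩ Gita ∩ Eitan ∩ Isla: 14:10–14:20.
Windows ≥ 40 min: (none).

none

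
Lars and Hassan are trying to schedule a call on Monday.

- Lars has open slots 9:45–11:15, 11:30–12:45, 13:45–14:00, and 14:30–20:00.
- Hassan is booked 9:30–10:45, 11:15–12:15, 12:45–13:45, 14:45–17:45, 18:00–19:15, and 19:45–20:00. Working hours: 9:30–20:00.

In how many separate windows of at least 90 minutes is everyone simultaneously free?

Hassan free within 09:30–20:00: 10:45–11:15, 12:15–12:45, 13:45–14:45, 17:45–18:00, 19:15–19:45.
Lars ∩ Hassan: 10:45–11:15, 12:15–12:45, 13:45–14:00, 14:30–14:45, 17:45–18:00, 19:15–19:45.
Windows ≥ 90 min: (none).
That's 0 windows.

0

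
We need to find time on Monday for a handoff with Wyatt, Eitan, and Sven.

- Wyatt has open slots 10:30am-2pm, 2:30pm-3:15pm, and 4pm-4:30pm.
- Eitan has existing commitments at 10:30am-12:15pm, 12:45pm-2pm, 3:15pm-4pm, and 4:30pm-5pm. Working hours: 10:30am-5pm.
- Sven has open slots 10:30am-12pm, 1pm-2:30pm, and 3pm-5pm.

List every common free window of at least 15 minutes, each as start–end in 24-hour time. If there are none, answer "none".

Eitan free within 10:30–17:00: 12:15–12:45, 14:00–15:15, 16:00–16:30.
Wyatt ∩ Eitan: 12:15–12:45, 14:30–15:15, 16:00–16:30.
Wyatt ∩ Eitan ∩ Sven: 15:00–15:15, 16:00–16:30.
Windows ≥ 15 min: 15:00–15:15, 16:00–16:30.

15:00–15:15, 16:00–16:30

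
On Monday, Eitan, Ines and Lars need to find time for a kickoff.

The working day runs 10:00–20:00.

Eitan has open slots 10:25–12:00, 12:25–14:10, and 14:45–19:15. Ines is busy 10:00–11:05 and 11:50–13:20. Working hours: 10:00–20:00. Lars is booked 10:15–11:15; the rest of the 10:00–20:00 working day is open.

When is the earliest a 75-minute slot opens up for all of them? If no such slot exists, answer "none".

14:45

Ines free within 10:00–20:00: 11:05–11:50, 13:20–20:00.
Lars free within 10:00–20:00: 10:00–10:15, 11:15–20:00.
Eitan ∩ Ines: 11:05–11:50, 13:20–14:10, 14:45–19:15.
Eitan ∩ Ines ∩ Lars: 11:15–11:50, 13:20–14:10, 14:45–19:15.
Windows ≥ 75 min: 14:45–19:15.
Earliest such window starts at 14:45.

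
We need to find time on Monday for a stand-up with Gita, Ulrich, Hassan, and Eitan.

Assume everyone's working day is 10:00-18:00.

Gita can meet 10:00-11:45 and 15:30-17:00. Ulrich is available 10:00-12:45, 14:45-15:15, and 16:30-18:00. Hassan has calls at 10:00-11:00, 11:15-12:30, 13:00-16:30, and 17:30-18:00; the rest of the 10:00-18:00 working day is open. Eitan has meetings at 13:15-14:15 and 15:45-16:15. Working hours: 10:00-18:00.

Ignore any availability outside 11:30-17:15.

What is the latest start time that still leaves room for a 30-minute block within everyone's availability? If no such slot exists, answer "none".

Hassan free within 10:00–18:00: 11:00–11:15, 12:30–13:00, 16:30–17:30.
Eitan free within 10:00–18:00: 10:00–13:15, 14:15–15:45, 16:15–18:00.
Gita ∩ Ulrich: 10:00–11:45, 16:30–17:00.
Gita ∩ Ulrich ∩ Hassan: 11:00–11:15, 16:30–17:00.
Gita ∩ Ulrich ∩ Hassan ∩ Eitan: 11:00–11:15, 16:30–17:00.
Restricted to 11:30–17:15: 16:30–17:00.
Windows ≥ 30 min: 16:30–17:00.
Latest start in the last window 16:30–17:00 is 17:00 − 30 min = 16:30.

16:30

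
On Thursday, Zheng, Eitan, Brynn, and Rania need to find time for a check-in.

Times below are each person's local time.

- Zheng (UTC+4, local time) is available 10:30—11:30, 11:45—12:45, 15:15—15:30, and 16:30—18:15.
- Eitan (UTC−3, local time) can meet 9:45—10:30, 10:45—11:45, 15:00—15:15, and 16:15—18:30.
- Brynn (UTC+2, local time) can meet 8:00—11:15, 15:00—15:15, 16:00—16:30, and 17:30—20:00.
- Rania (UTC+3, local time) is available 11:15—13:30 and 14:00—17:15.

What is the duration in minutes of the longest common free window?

Zheng → UTC: 06:30–07:30, 07:45–08:45, 11:15–11:30, 12:30–14:15.
Eitan → UTC: 12:45–13:30, 13:45–14:45, 18:00–18:15, 19:15–21:30.
Brynn → UTC: 06:00–09:15, 13:00–13:15, 14:00–14:30, 15:30–18:00.
Rania → UTC: 08:15–10:30, 11:00–14:15.
Zheng ∩ Eitan: 12:45–13:30, 13:45–14:15.
Zheng ∩ Eitan ∩ Brynn: 13:00–13:15, 14:00–14:15.
Zheng ∩ Eitan ∩ Brynn ∩ Rania: 13:00–13:15, 14:00–14:15.
Common window lengths: 15, 15 min; longest is 15.

15 minutes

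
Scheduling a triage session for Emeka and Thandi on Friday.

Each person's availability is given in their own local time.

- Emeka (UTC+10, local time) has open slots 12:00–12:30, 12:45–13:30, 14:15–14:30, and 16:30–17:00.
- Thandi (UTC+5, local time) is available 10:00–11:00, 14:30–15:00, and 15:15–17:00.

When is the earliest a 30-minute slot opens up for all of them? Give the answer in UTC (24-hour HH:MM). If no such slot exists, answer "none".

none

Emeka → UTC: 02:00–02:30, 02:45–03:30, 04:15–04:30, 06:30–07:00.
Thandi → UTC: 05:00–06:00, 09:30–10:00, 10:15–12:00.
Emeka ∩ Thandi: (none).
Windows ≥ 30 min: (none).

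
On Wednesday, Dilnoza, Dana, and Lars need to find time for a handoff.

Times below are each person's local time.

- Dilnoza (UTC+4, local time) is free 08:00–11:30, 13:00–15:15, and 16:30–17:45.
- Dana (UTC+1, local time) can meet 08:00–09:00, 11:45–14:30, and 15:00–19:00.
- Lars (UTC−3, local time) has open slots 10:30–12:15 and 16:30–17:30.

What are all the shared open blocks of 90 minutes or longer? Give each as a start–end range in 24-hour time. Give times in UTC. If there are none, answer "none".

Dilnoza → UTC: 04:00–07:30, 09:00–11:15, 12:30–13:45.
Dana → UTC: 07:00–08:00, 10:45–13:30, 14:00–18:00.
Lars → UTC: 13:30–15:15, 19:30–20:30.
Dilnoza ∩ Dana: 07:00–07:30, 10:45–11:15, 12:30–13:30.
Dilnoza ∩ Dana ∩ Lars: (none).
Windows ≥ 90 min: (none).

none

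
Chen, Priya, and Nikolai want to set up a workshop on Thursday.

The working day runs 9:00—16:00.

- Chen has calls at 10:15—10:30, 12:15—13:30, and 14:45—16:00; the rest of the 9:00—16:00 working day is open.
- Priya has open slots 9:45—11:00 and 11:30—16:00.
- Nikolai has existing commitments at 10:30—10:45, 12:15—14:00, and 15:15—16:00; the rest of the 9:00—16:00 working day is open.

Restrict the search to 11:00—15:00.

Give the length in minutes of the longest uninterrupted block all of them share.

45 minutes

Chen free within 09:00–16:00: 09:00–10:15, 10:30–12:15, 13:30–14:45.
Nikolai free within 09:00–16:00: 09:00–10:30, 10:45–12:15, 14:00–15:15.
Chen ∩ Priya: 09:45–10:15, 10:30–11:00, 11:30–12:15, 13:30–14:45.
Chen ∩ Priya ∩ Nikolai: 09:45–10:15, 10:45–11:00, 11:30–12:15, 14:00–14:45.
Restricted to 11:00–15:00: 11:30–12:15, 14:00–14:45.
Common window lengths: 45, 45 min; longest is 45.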